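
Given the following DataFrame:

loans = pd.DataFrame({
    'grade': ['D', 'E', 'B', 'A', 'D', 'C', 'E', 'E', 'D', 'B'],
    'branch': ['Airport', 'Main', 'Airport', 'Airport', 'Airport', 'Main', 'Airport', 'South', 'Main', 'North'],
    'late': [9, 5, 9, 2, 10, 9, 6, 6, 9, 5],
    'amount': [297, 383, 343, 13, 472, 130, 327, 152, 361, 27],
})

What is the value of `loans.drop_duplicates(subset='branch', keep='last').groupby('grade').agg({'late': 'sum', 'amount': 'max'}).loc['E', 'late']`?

drop duplicate branch (keep=last):
  grade   branch  late  amount
6     E  Airport     6     327
7     E    South     6     152
8     D     Main     9     361
9     B    North     5      27
group by grade: sum(late), max(amount):
       late  amount
grade              
B         5      27
D         9     361
E        12     327
Reading off the value at row 'E', column 'late', we get 12.

12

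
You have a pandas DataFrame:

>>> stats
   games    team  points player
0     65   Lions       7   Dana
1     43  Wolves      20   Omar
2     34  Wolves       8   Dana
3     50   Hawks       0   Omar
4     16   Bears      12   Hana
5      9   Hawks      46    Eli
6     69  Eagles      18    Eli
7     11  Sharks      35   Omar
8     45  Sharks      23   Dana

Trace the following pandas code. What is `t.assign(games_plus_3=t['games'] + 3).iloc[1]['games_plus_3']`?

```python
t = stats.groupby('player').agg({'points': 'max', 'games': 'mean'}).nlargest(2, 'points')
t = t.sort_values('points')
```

42.0

group by player: max(points), mean(games):
        points      games
player                   
Dana        23  48.000000
Eli         46  39.000000
Hana        12  16.000000
Omar        35  34.666667
take 2 rows with largest points:
        points      games
player                   
Eli         46  39.000000
Omar        35  34.666667
sort by points:
        points      games
player                   
Omar        35  34.666667
Eli         46  39.000000
add column games_plus_3 = t['games'] + 3:
        points      games  games_plus_3
player                                 
Omar        35  34.666667     37.666667
Eli         46  39.000000     42.000000
So iloc[1]['games_plus_3'] = 42.0.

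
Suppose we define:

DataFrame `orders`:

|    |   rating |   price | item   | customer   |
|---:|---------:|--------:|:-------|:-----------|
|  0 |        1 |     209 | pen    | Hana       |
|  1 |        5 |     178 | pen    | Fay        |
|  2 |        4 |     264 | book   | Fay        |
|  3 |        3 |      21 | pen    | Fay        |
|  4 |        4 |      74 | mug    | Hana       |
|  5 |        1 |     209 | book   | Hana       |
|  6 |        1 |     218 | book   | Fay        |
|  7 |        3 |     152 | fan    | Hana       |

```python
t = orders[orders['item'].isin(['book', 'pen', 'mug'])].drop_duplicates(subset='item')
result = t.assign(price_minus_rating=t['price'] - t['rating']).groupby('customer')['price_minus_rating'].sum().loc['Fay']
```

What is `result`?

260

filter rows where item in ['book', 'pen', 'mug']:
   rating  price  item customer
0       1    209   pen     Hana
1       5    178   pen      Fay
2       4    264  book      Fay
3       3     21   pen      Fay
4       4     74   mug     Hana
5       1    209  book     Hana
6       1    218  book      Fay
drop duplicate item (keep=first):
   rating  price  item customer
0       1    209   pen     Hana
2       4    264  book      Fay
4       4     74   mug     Hana
add column price_minus_rating = t['price'] - t['rating']:
   rating  price  item customer  price_minus_rating
0       1    209   pen     Hana                 208
2       4    264  book      Fay                 260
4       4     74   mug     Hana                  70
group by customer, sum of price_minus_rating:
customer
Fay     260
Hana    278
Name: price_minus_rating, dtype: int64
Then the value at index 'Fay': 260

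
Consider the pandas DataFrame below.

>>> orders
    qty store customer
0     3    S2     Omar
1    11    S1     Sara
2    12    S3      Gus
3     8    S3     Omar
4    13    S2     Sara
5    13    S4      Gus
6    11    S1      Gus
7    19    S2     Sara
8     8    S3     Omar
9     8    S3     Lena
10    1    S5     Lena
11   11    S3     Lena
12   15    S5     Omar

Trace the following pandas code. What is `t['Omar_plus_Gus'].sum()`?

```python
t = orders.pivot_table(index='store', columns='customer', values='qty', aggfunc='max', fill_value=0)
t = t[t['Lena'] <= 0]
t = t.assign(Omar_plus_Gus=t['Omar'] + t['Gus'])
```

pivot: rows=store, cols=customer, max(qty):
customer  Gus  Lena  Omar  Sara
store                          
S1         11     0     0    11
S2          0     0     3    19
S3         12    11     8     0
S4         13     0     0     0
S5          0     1    15     0
filter rows where Lena <= 0:
customer  Gus  Lena  Omar  Sara
store                          
S1         11     0     0    11
S2          0     0     3    19
S4         13     0     0     0
add column Omar_plus_Gus = t['Omar'] + t['Gus']:
customer  Gus  Lena  Omar  Sara  Omar_plus_Gus
store                                         
S1         11     0     0    11             11
S2          0     0     3    19              3
S4         13     0     0     0             13

27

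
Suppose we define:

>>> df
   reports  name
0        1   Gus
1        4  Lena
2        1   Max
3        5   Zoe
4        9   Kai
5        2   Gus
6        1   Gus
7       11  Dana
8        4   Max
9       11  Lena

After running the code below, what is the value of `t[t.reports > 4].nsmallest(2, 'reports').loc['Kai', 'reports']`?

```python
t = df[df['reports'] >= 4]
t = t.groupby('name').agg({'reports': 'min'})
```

filter rows where reports >= 4:
   reports  name
1        4  Lena
3        5   Zoe
4        9   Kai
7       11  Dana
8        4   Max
9       11  Lena
group by name, min of reports:
      reports
name         
Dana       11
Kai         9
Lena        4
Max         4
Zoe         5
filter rows where reports > 4:
      reports
name         
Dana       11
Kai         9
Zoe         5
take 2 rows with smallest reports:
      reports
name         
Zoe         5
Kai         9
Then the value at row 'Kai', column 'reports': 9

9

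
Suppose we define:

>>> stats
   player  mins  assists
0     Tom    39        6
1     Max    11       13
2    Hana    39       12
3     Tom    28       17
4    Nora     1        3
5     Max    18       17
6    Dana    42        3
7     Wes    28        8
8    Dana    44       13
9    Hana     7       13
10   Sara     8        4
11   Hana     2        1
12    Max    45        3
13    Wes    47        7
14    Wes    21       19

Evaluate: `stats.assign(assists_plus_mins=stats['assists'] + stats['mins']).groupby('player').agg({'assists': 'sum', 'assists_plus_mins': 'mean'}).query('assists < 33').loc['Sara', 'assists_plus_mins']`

add column assists_plus_mins = stats['assists'] + stats['mins']:
   player  mins  assists  assists_plus_mins
0     Tom    39        6                 45
1     Max    11       13                 24
2    Hana    39       12                 51
3     Tom    28       17                 45
4    Nora     1        3                  4
5     Max    18       17                 35
6    Dana    42        3                 45
7     Wes    28        8                 36
8    Dana    44       13                 57
9    Hana     7       13                 20
10   Sara     8        4                 12
11   Hana     2        1                  3
12    Max    45        3                 48
13    Wes    47        7                 54
14    Wes    21       19                 40
group by player: sum(assists), mean(assists_plus_mins):
        assists  assists_plus_mins
player                            
Dana         16          51.000000
Hana         26          24.666667
Max          33          35.666667
Nora          3           4.000000
Sara          4          12.000000
Tom          23          45.000000
Wes          34          43.333333
filter rows where assists < 33:
        assists  assists_plus_mins
player                            
Dana         16          51.000000
Hana         26          24.666667
Nora          3           4.000000
Sara          4          12.000000
Tom          23          45.000000
Then the value at row 'Sara', column 'assists_plus_mins': 12.0

12.0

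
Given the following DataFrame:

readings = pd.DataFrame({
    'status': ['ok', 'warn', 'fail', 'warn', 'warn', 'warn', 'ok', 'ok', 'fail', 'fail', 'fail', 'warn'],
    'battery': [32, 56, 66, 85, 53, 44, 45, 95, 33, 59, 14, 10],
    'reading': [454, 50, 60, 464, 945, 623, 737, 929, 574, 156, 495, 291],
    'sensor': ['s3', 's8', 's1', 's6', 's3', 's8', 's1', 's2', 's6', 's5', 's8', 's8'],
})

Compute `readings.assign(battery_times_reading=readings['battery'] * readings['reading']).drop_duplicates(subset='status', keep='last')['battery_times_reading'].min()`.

add column battery_times_reading = readings['battery'] * readings['reading']:
   status  battery  reading sensor  battery_times_reading
0      ok       32      454     s3                  14528
1    warn       56       50     s8                   2800
2    fail       66       60     s1                   3960
3    warn       85      464     s6                  39440
4    warn       53      945     s3                  50085
5    warn       44      623     s8                  27412
6      ok       45      737     s1                  33165
7      ok       95      929     s2                  88255
8    fail       33      574     s6                  18942
9    fail       59      156     s5                   9204
10   fail       14      495     s8                   6930
11   warn       10      291     s8                   2910
drop duplicate status (keep=last):
   status  battery  reading sensor  battery_times_reading
7      ok       95      929     s2                  88255
10   fail       14      495     s8                   6930
11   warn       10      291     s8                   2910
Then the min of column 'battery_times_reading': 2910

2910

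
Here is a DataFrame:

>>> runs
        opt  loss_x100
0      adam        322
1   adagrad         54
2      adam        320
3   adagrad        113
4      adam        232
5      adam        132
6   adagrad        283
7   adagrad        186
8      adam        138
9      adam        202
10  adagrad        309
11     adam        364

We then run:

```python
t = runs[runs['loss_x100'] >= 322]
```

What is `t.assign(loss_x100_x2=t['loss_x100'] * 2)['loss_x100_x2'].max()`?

filter rows where loss_x100 >= 322:
     opt  loss_x100
0   adam        322
11  adam        364
add column loss_x100_x2 = t['loss_x100'] * 2:
     opt  loss_x100  loss_x100_x2
0   adam        322           644
11  adam        364           728
Taking the max of column 'loss_x100_x2' gives 728.

728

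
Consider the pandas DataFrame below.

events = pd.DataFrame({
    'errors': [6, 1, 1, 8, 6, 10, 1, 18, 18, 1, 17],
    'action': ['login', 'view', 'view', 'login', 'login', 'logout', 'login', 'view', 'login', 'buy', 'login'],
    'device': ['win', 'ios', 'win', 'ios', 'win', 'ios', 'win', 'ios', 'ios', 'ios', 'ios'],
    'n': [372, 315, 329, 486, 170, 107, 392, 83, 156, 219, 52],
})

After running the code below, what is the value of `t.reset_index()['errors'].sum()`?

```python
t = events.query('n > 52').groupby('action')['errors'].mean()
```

25.4666666667

filter rows where n > 52:
   errors  action device    n
0       6   login    win  372
1       1    view    ios  315
2       1    view    win  329
3       8   login    ios  486
4       6   login    win  170
5      10  logout    ios  107
6       1   login    win  392
7      18    view    ios   83
8      18   login    ios  156
9       1     buy    ios  219
group by action, mean of errors:
action
buy        1.000000
login      7.800000
logout    10.000000
view       6.666667
Name: errors, dtype: float64
reset_index():
   action     errors
0     buy   1.000000
1   login   7.800000
2  logout  10.000000
3    view   6.666667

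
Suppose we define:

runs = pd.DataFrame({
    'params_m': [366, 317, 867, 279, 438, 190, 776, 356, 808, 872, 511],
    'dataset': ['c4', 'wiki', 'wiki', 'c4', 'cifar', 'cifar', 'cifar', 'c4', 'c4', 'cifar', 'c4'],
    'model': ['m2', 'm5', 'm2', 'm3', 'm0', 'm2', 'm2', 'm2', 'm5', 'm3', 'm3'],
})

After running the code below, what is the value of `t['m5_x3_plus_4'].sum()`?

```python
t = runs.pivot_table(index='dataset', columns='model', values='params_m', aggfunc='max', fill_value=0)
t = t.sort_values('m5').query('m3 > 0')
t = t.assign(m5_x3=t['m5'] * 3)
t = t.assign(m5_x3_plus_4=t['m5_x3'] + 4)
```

2432

pivot: rows=dataset, cols=model, max(params_m):
model     m0   m2   m3   m5
dataset                    
c4         0  366  511  808
cifar    438  776  872    0
wiki       0  867    0  317
sort by m5:
model     m0   m2   m3   m5
dataset                    
cifar    438  776  872    0
wiki       0  867    0  317
c4         0  366  511  808
filter rows where m3 > 0:
model     m0   m2   m3   m5
dataset                    
cifar    438  776  872    0
c4         0  366  511  808
add column m5_x3 = t['m5'] * 3:
model     m0   m2   m3   m5  m5_x3
dataset                           
cifar    438  776  872    0      0
c4         0  366  511  808   2424
add column m5_x3_plus_4 = t['m5_x3'] + 4:
model     m0   m2   m3   m5  m5_x3  m5_x3_plus_4
dataset                                         
cifar    438  776  872    0      0             4
c4         0  366  511  808   2424          2428
Hence 2432.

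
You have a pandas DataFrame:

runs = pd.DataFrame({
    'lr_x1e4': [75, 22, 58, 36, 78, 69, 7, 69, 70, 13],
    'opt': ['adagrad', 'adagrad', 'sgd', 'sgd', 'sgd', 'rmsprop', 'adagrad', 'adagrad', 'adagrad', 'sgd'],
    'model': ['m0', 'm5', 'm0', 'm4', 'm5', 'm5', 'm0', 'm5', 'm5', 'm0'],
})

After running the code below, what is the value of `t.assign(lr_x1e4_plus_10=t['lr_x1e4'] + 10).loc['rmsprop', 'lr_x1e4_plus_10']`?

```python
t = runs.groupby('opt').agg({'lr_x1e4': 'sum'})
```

group by opt, sum of lr_x1e4:
         lr_x1e4
opt             
adagrad      243
rmsprop       69
sgd          185
add column lr_x1e4_plus_10 = t['lr_x1e4'] + 10:
         lr_x1e4  lr_x1e4_plus_10
opt                              
adagrad      243              253
rmsprop       69               79
sgd          185              195
Then the value at row 'rmsprop', column 'lr_x1e4_plus_10': 79

79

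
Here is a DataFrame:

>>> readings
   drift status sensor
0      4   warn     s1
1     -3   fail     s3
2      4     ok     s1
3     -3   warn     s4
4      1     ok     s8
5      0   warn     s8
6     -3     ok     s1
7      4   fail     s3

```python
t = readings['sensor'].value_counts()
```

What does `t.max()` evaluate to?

value_counts of sensor:
sensor
s1    3
s3    2
s8    2
s4    1
Name: count, dtype: int64

3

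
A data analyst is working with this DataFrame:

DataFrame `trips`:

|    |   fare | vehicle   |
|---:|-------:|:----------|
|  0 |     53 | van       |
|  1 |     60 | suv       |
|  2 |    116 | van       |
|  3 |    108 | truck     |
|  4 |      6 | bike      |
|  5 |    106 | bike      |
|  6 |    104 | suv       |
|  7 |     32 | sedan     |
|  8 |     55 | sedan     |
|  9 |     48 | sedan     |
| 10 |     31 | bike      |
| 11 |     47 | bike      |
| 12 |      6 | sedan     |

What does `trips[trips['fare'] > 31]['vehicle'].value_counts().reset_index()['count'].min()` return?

1

filter rows where fare > 31:
    fare vehicle
0     53     van
1     60     suv
2    116     van
3    108   truck
5    106    bike
6    104     suv
7     32   sedan
8     55   sedan
9     48   sedan
11    47    bike
value_counts of vehicle:
vehicle
sedan    3
van      2
suv      2
bike     2
truck    1
Name: count, dtype: int64
reset_index():
  vehicle  count
0   sedan      3
1     van      2
2     suv      2
3    bike      2
4   truck      1
The min of column 'count' is 1.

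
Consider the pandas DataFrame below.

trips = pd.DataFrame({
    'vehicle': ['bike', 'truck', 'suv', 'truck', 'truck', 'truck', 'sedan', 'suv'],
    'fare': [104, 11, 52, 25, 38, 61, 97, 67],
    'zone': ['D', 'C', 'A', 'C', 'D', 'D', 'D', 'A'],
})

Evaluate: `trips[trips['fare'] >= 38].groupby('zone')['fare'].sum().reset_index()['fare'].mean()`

209.5

filter rows where fare >= 38:
  vehicle  fare zone
0    bike   104    D
2     suv    52    A
4   truck    38    D
5   truck    61    D
6   sedan    97    D
7     suv    67    A
group by zone, sum of fare:
zone
A    119
D    300
Name: fare, dtype: int64
reset_index():
  zone  fare
0    A   119
1    D   300
So mean() = 209.5.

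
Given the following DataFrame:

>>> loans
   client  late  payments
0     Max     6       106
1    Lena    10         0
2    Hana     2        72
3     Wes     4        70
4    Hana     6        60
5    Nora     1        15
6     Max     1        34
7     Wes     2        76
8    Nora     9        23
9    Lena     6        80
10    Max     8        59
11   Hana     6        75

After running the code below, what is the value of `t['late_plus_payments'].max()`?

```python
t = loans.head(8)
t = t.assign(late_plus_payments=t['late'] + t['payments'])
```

112

take first 8 rows:
  client  late  payments
0    Max     6       106
1   Lena    10         0
2   Hana     2        72
3    Wes     4        70
4   Hana     6        60
5   Nora     1        15
6    Max     1        34
7    Wes     2        76
add column late_plus_payments = t['late'] + t['payments']:
  client  late  payments  late_plus_payments
0    Max     6       106                 112
1   Lena    10         0                  10
2   Hana     2        72                  74
3    Wes     4        70                  74
4   Hana     6        60                  66
5   Nora     1        15                  16
6    Max     1        34                  35
7    Wes     2        76                  78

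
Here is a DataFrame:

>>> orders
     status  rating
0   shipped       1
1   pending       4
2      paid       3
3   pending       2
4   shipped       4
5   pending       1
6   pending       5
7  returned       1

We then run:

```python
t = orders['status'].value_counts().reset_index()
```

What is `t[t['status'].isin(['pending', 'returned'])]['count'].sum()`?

value_counts of status:
status
pending     4
shipped     2
paid        1
returned    1
Name: count, dtype: int64
reset_index():
     status  count
0   pending      4
1   shipped      2
2      paid      1
3  returned      1
filter rows where status in ['pending', 'returned']:
     status  count
0   pending      4
3  returned      1
So sum() = 5.

5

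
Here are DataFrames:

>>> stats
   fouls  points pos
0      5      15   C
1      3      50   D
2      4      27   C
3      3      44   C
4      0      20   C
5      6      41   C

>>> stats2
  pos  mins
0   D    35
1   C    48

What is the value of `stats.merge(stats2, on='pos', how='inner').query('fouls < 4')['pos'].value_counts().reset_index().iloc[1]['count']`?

merge on 'pos' (how='inner') → 6 rows:
   fouls  points pos  mins
0      5      15   C    48
1      3      50   D    35
2      4      27   C    48
3      3      44   C    48
4      0      20   C    48
5      6      41   C    48
filter rows where fouls < 4:
   fouls  points pos  mins
1      3      50   D    35
3      3      44   C    48
4      0      20   C    48
value_counts of pos:
pos
C    2
D    1
Name: count, dtype: int64
reset_index():
  pos  count
0   C      2
1   D      1
Hence 1.

1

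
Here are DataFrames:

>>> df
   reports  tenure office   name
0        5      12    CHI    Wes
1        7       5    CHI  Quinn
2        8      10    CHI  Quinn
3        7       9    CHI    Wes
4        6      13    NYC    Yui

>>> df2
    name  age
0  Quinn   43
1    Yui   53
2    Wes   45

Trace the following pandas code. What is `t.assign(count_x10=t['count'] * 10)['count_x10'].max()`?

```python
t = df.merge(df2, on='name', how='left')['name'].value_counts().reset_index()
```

20

merge on 'name' (how='left') → 5 rows:
   reports  tenure office   name  age
0        5      12    CHI    Wes   45
1        7       5    CHI  Quinn   43
2        8      10    CHI  Quinn   43
3        7       9    CHI    Wes   45
4        6      13    NYC    Yui   53
value_counts of name:
name
Wes      2
Quinn    2
Yui      1
Name: count, dtype: int64
reset_index():
    name  count
0    Wes      2
1  Quinn      2
2    Yui      1
add column count_x10 = t['count'] * 10:
    name  count  count_x10
0    Wes      2         20
1  Quinn      2         20
2    Yui      1         10
Finally, max of column 'count_x10' = 20.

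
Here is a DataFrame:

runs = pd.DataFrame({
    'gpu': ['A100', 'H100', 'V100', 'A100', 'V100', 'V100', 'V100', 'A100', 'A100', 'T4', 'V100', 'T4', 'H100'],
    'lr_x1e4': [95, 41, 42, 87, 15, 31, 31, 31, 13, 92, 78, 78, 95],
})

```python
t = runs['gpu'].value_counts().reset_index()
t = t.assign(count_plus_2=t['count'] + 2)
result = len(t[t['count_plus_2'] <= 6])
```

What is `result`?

value_counts of gpu:
gpu
V100    5
A100    4
H100    2
T4      2
Name: count, dtype: int64
reset_index():
    gpu  count
0  V100      5
1  A100      4
2  H100      2
3    T4      2
add column count_plus_2 = t['count'] + 2:
    gpu  count  count_plus_2
0  V100      5             7
1  A100      4             6
2  H100      2             4
3    T4      2             4
filter rows where count_plus_2 <= 6:
    gpu  count  count_plus_2
1  A100      4             6
2  H100      2             4
3    T4      2             4

3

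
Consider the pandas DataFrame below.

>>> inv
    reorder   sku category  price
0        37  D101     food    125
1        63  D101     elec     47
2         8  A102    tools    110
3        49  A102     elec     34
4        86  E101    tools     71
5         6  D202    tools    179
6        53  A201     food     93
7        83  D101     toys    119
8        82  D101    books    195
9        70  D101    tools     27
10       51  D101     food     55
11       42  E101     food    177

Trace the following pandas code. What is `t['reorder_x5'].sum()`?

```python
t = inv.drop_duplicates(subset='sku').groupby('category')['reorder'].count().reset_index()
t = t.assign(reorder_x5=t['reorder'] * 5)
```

25

drop duplicate sku (keep=first):
   reorder   sku category  price
0       37  D101     food    125
2        8  A102    tools    110
4       86  E101    tools     71
5        6  D202    tools    179
6       53  A201     food     93
group by category, count of reorder:
category
food     2
tools    3
Name: reorder, dtype: int64
reset_index():
  category  reorder
0     food        2
1    tools        3
add column reorder_x5 = t['reorder'] * 5:
  category  reorder  reorder_x5
0     food        2          10
1    tools        3          15
sum of column 'reorder_x5' → 25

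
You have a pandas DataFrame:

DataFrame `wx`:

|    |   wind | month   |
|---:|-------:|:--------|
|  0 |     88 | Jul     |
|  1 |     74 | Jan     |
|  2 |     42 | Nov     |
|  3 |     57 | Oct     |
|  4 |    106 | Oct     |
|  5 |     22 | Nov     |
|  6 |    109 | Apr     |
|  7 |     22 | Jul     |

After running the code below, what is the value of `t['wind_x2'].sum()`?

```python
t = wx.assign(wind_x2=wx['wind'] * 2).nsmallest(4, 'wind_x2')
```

add column wind_x2 = wx['wind'] * 2:
   wind month  wind_x2
0    88   Jul      176
1    74   Jan      148
2    42   Nov       84
3    57   Oct      114
4   106   Oct      212
5    22   Nov       44
6   109   Apr      218
7    22   Jul       44
take 4 rows with smallest wind_x2:
   wind month  wind_x2
5    22   Nov       44
7    22   Jul       44
2    42   Nov       84
3    57   Oct      114
The sum of column 'wind_x2' is 286.

286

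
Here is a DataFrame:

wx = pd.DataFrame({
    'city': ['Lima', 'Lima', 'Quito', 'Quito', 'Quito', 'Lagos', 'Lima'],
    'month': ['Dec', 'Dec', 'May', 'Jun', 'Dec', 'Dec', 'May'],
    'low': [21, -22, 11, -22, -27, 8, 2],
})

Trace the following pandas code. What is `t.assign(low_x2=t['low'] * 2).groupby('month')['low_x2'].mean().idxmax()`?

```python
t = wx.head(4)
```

take first 4 rows:
    city month  low
0   Lima   Dec   21
1   Lima   Dec  -22
2  Quito   May   11
3  Quito   Jun  -22
add column low_x2 = t['low'] * 2:
    city month  low  low_x2
0   Lima   Dec   21      42
1   Lima   Dec  -22     -44
2  Quito   May   11      22
3  Quito   Jun  -22     -44
group by month, mean of low_x2:
month
Dec    -1.0
Jun   -44.0
May    22.0
Name: low_x2, dtype: float64
So idxmax() = May.

May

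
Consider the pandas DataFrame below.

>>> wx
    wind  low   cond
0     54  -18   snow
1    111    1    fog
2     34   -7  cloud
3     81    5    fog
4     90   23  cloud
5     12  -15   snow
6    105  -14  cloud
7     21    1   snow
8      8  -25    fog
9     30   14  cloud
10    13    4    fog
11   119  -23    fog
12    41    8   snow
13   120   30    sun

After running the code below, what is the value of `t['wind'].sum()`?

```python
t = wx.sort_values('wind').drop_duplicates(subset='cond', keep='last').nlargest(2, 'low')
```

sort by wind:
    wind  low   cond
8      8  -25    fog
5     12  -15   snow
10    13    4    fog
7     21    1   snow
9     30   14  cloud
2     34   -7  cloud
12    41    8   snow
0     54  -18   snow
3     81    5    fog
4     90   23  cloud
6    105  -14  cloud
1    111    1    fog
11   119  -23    fog
13   120   30    sun
drop duplicate cond (keep=last):
    wind  low   cond
0     54  -18   snow
6    105  -14  cloud
11   119  -23    fog
13   120   30    sun
take 2 rows with largest low:
    wind  low   cond
13   120   30    sun
6    105  -14  cloud
Reading off the sum of column 'wind', we get 225.

225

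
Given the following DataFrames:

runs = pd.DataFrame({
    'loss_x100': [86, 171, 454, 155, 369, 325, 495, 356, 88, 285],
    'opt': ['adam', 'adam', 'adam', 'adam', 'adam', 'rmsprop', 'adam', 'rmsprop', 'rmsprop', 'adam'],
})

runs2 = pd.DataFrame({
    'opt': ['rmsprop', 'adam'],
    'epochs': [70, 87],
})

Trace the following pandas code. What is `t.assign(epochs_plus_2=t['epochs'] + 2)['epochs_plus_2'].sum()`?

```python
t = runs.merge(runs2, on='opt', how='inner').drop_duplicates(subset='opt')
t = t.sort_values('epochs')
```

161

merge on 'opt' (how='inner') → 10 rows:
   loss_x100      opt  epochs
0         86     adam      87
1        171     adam      87
2        454     adam      87
3        155     adam      87
4        369     adam      87
5        325  rmsprop      70
6        495     adam      87
7        356  rmsprop      70
8         88  rmsprop      70
9        285     adam      87
drop duplicate opt (keep=first):
   loss_x100      opt  epochs
0         86     adam      87
5        325  rmsprop      70
sort by epochs:
   loss_x100      opt  epochs
5        325  rmsprop      70
0         86     adam      87
add column epochs_plus_2 = t['epochs'] + 2:
   loss_x100      opt  epochs  epochs_plus_2
5        325  rmsprop      70             72
0         86     adam      87             89
So sum() = 161.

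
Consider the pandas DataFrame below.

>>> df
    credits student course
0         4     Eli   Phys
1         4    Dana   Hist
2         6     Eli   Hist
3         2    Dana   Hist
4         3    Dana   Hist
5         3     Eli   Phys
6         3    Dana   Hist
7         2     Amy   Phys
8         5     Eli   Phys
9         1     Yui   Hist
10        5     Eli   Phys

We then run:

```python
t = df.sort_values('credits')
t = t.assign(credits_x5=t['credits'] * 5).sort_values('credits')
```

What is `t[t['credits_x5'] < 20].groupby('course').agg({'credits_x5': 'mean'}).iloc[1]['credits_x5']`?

sort by credits:
    credits student course
9         1     Yui   Hist
3         2    Dana   Hist
7         2     Amy   Phys
4         3    Dana   Hist
5         3     Eli   Phys
6         3    Dana   Hist
0         4     Eli   Phys
1         4    Dana   Hist
8         5     Eli   Phys
10        5     Eli   Phys
2         6     Eli   Hist
add column credits_x5 = t['credits'] * 5:
    credits student course  credits_x5
9         1     Yui   Hist           5
3         2    Dana   Hist          10
7         2     Amy   Phys          10
4         3    Dana   Hist          15
5         3     Eli   Phys          15
6         3    Dana   Hist          15
0         4     Eli   Phys          20
1         4    Dana   Hist          20
8         5     Eli   Phys          25
10        5     Eli   Phys          25
2         6     Eli   Hist          30
sort by credits:
    credits student course  credits_x5
9         1     Yui   Hist           5
3         2    Dana   Hist          10
7         2     Amy   Phys          10
4         3    Dana   Hist          15
5         3     Eli   Phys          15
6         3    Dana   Hist          15
0         4     Eli   Phys          20
1         4    Dana   Hist          20
8         5     Eli   Phys          25
10        5     Eli   Phys          25
2         6     Eli   Hist          30
filter rows where credits_x5 < 20:
   credits student course  credits_x5
9        1     Yui   Hist           5
3        2    Dana   Hist          10
7        2     Amy   Phys          10
4        3    Dana   Hist          15
5        3     Eli   Phys          15
6        3    Dana   Hist          15
group by course, mean of credits_x5:
        credits_x5
course            
Hist         11.25
Phys         12.50

12.5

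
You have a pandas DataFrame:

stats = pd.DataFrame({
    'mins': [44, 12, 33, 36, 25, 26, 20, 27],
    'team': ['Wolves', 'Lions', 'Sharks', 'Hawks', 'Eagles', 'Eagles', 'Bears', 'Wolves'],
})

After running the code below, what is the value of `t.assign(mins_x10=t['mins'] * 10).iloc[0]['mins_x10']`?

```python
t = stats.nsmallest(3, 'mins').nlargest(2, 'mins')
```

take 3 rows with smallest mins:
   mins    team
1    12   Lions
6    20   Bears
4    25  Eagles
take 2 rows with largest mins:
   mins    team
4    25  Eagles
6    20   Bears
add column mins_x10 = t['mins'] * 10:
   mins    team  mins_x10
4    25  Eagles       250
6    20   Bears       200

250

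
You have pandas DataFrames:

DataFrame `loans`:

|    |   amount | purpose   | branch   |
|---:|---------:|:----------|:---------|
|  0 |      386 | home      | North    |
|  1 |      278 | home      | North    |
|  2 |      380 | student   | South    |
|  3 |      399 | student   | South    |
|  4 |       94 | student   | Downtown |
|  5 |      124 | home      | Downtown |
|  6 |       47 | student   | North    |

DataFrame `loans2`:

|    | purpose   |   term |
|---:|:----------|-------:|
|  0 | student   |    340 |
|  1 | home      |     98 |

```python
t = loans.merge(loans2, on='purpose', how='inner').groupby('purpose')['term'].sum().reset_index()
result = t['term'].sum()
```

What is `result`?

merge on 'purpose' (how='inner') → 7 rows:
   amount  purpose    branch  term
0     386     home     North    98
1     278     home     North    98
2     380  student     South   340
3     399  student     South   340
4      94  student  Downtown   340
5     124     home  Downtown    98
6      47  student     North   340
group by purpose, sum of term:
purpose
home        294
student    1360
Name: term, dtype: int64
reset_index():
   purpose  term
0     home   294
1  student  1360
Then the sum of column 'term': 1654

1654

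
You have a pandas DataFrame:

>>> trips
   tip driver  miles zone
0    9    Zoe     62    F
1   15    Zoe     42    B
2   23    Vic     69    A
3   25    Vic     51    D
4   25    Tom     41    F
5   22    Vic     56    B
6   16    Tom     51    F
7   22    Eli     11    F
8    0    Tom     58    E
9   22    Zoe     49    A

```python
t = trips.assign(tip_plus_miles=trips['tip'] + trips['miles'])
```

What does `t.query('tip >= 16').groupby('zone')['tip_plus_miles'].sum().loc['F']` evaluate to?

166

add column tip_plus_miles = trips['tip'] + trips['miles']:
   tip driver  miles zone  tip_plus_miles
0    9    Zoe     62    F              71
1   15    Zoe     42    B              57
2   23    Vic     69    A              92
3   25    Vic     51    D              76
4   25    Tom     41    F              66
5   22    Vic     56    B              78
6   16    Tom     51    F              67
7   22    Eli     11    F              33
8    0    Tom     58    E              58
9   22    Zoe     49    A              71
filter rows where tip >= 16:
   tip driver  miles zone  tip_plus_miles
2   23    Vic     69    A              92
3   25    Vic     51    D              76
4   25    Tom     41    F              66
5   22    Vic     56    B              78
6   16    Tom     51    F              67
7   22    Eli     11    F              33
9   22    Zoe     49    A              71
group by zone, sum of tip_plus_miles:
zone
A    163
B     78
D     76
F    166
Name: tip_plus_miles, dtype: int64
Then the value at index 'F': 166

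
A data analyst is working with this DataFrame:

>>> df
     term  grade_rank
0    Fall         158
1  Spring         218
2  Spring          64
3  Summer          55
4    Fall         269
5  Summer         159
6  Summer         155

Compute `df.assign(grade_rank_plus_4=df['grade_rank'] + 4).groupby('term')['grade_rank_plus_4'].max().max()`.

273

add column grade_rank_plus_4 = df['grade_rank'] + 4:
     term  grade_rank  grade_rank_plus_4
0    Fall         158                162
1  Spring         218                222
2  Spring          64                 68
3  Summer          55                 59
4    Fall         269                273
5  Summer         159                163
6  Summer         155                159
group by term, max of grade_rank_plus_4:
term
Fall      273
Spring    222
Summer    163
Name: grade_rank_plus_4, dtype: int64
Finally, max of the resulting series = 273.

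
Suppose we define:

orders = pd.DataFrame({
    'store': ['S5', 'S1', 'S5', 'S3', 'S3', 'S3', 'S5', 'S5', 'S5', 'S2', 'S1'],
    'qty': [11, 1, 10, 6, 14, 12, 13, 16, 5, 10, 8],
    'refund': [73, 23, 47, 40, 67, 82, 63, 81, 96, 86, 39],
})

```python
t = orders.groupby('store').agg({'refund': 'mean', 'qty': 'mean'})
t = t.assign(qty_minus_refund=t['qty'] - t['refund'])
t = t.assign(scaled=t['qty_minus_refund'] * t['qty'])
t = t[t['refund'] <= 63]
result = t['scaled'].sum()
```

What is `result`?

-677.472222222

group by store: mean(refund), mean(qty):
       refund        qty
store                   
S1       31.0   4.500000
S2       86.0  10.000000
S3       63.0  10.666667
S5       72.0  11.000000
add column qty_minus_refund = t['qty'] - t['refund']:
       refund        qty  qty_minus_refund
store                                     
S1       31.0   4.500000        -26.500000
S2       86.0  10.000000        -76.000000
S3       63.0  10.666667        -52.333333
S5       72.0  11.000000        -61.000000
add column scaled = t['qty_minus_refund'] * t['qty']:
       refund        qty  qty_minus_refund      scaled
store                                                 
S1       31.0   4.500000        -26.500000 -119.250000
S2       86.0  10.000000        -76.000000 -760.000000
S3       63.0  10.666667        -52.333333 -558.222222
S5       72.0  11.000000        -61.000000 -671.000000
filter rows where refund <= 63:
       refund        qty  qty_minus_refund      scaled
store                                                 
S1       31.0   4.500000        -26.500000 -119.250000
S3       63.0  10.666667        -52.333333 -558.222222
Taking the sum of column 'scaled' gives -677.472222222.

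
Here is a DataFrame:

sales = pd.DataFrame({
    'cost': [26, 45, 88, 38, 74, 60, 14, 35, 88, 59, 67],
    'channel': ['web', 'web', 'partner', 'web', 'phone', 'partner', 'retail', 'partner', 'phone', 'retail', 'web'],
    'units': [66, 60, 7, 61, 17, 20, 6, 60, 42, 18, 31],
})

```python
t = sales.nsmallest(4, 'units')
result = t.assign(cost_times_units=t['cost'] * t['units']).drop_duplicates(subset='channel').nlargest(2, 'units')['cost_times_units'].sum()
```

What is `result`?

take 4 rows with smallest units:
   cost  channel  units
6    14   retail      6
2    88  partner      7
4    74    phone     17
9    59   retail     18
add column cost_times_units = t['cost'] * t['units']:
   cost  channel  units  cost_times_units
6    14   retail      6                84
2    88  partner      7               616
4    74    phone     17              1258
9    59   retail     18              1062
drop duplicate channel (keep=first):
   cost  channel  units  cost_times_units
6    14   retail      6                84
2    88  partner      7               616
4    74    phone     17              1258
take 2 rows with largest units:
   cost  channel  units  cost_times_units
4    74    phone     17              1258
2    88  partner      7               616
Reading off the sum of column 'cost_times_units', we get 1874.

1874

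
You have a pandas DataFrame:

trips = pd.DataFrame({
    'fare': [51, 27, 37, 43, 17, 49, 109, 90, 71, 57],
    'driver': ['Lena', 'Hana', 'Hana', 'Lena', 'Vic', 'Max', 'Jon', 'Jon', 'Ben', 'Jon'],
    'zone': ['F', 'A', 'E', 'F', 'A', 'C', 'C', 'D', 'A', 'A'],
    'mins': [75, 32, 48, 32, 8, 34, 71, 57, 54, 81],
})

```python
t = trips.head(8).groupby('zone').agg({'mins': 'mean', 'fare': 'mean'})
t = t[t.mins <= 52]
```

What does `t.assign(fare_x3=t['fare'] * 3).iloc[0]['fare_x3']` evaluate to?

66.0

take first 8 rows:
   fare driver zone  mins
0    51   Lena    F    75
1    27   Hana    A    32
2    37   Hana    E    48
3    43   Lena    F    32
4    17    Vic    A     8
5    49    Max    C    34
6   109    Jon    C    71
7    90    Jon    D    57
group by zone: mean(mins), mean(fare):
      mins  fare
zone            
A     20.0  22.0
C     52.5  79.0
D     57.0  90.0
E     48.0  37.0
F     53.5  47.0
filter rows where mins <= 52:
      mins  fare
zone            
A     20.0  22.0
E     48.0  37.0
add column fare_x3 = t['fare'] * 3:
      mins  fare  fare_x3
zone                     
A     20.0  22.0     66.0
E     48.0  37.0    111.0
Hence 66.0.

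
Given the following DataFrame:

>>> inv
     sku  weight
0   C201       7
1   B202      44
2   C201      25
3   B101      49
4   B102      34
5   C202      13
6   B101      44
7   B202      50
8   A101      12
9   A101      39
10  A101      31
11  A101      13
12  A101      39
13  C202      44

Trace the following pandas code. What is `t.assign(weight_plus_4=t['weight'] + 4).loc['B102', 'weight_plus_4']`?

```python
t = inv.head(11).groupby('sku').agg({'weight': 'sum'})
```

38

take first 11 rows:
     sku  weight
0   C201       7
1   B202      44
2   C201      25
3   B101      49
4   B102      34
5   C202      13
6   B101      44
7   B202      50
8   A101      12
9   A101      39
10  A101      31
group by sku, sum of weight:
      weight
sku         
A101      82
B101      93
B102      34
B202      94
C201      32
C202      13
add column weight_plus_4 = t['weight'] + 4:
      weight  weight_plus_4
sku                        
A101      82             86
B101      93             97
B102      34             38
B202      94             98
C201      32             36
C202      13             17
Reading off the value at row 'B102', column 'weight_plus_4', we get 38.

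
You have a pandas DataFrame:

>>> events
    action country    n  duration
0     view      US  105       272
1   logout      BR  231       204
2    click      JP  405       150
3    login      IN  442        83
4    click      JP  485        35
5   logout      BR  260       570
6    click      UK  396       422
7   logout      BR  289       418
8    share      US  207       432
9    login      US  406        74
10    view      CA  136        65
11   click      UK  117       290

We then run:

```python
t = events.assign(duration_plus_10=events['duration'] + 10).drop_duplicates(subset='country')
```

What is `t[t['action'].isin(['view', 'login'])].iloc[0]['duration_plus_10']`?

282

add column duration_plus_10 = events['duration'] + 10:
    action country    n  duration  duration_plus_10
0     view      US  105       272               282
1   logout      BR  231       204               214
2    click      JP  405       150               160
3    login      IN  442        83                93
4    click      JP  485        35                45
5   logout      BR  260       570               580
6    click      UK  396       422               432
7   logout      BR  289       418               428
8    share      US  207       432               442
9    login      US  406        74                84
10    view      CA  136        65                75
11   click      UK  117       290               300
drop duplicate country (keep=first):
    action country    n  duration  duration_plus_10
0     view      US  105       272               282
1   logout      BR  231       204               214
2    click      JP  405       150               160
3    login      IN  442        83                93
6    click      UK  396       422               432
10    view      CA  136        65                75
filter rows where action in ['view', 'login']:
   action country    n  duration  duration_plus_10
0    view      US  105       272               282
3   login      IN  442        83                93
10   view      CA  136        65                75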